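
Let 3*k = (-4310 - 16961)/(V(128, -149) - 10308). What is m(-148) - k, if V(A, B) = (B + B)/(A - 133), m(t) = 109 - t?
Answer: 39401227/153726 ≈ 256.31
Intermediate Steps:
V(A, B) = 2*B/(-133 + A) (V(A, B) = (2*B)/(-133 + A) = 2*B/(-133 + A))
k = 106355/153726 (k = ((-4310 - 16961)/(2*(-149)/(-133 + 128) - 10308))/3 = (-21271/(2*(-149)/(-5) - 10308))/3 = (-21271/(2*(-149)*(-1/5) - 10308))/3 = (-21271/(298/5 - 10308))/3 = (-21271/(-51242/5))/3 = (-21271*(-5/51242))/3 = (1/3)*(106355/51242) = 106355/153726 ≈ 0.69185)
m(-148) - k = (109 - 1*(-148)) - 1*106355/153726 = (109 + 148) - 106355/153726 = 257 - 106355/153726 = 39401227/153726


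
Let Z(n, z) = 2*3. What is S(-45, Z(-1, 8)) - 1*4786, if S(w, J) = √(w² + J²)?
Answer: -4786 + 3*√229 ≈ -4740.6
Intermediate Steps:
Z(n, z) = 6
S(w, J) = √(J² + w²)
S(-45, Z(-1, 8)) - 1*4786 = √(6² + (-45)²) - 1*4786 = √(36 + 2025) - 4786 = √2061 - 4786 = 3*√229 - 4786 = -4786 + 3*√229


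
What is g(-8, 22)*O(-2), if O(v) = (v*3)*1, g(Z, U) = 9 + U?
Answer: -186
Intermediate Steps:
O(v) = 3*v (O(v) = (3*v)*1 = 3*v)
g(-8, 22)*O(-2) = (9 + 22)*(3*(-2)) = 31*(-6) = -186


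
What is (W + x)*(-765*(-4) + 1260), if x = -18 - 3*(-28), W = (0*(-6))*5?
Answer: 285120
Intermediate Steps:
W = 0 (W = 0*5 = 0)
x = 66 (x = -18 + 84 = 66)
(W + x)*(-765*(-4) + 1260) = (0 + 66)*(-765*(-4) + 1260) = 66*(-5*(-612) + 1260) = 66*(3060 + 1260) = 66*4320 = 285120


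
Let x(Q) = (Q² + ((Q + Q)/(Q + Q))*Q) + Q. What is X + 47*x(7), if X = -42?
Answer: 2919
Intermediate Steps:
x(Q) = Q² + 2*Q (x(Q) = (Q² + ((2*Q)/((2*Q)))*Q) + Q = (Q² + ((2*Q)*(1/(2*Q)))*Q) + Q = (Q² + 1*Q) + Q = (Q² + Q) + Q = (Q + Q²) + Q = Q² + 2*Q)
X + 47*x(7) = -42 + 47*(7*(2 + 7)) = -42 + 47*(7*9) = -42 + 47*63 = -42 + 2961 = 2919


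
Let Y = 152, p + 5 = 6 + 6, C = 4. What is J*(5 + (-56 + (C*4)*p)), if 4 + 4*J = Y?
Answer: 2257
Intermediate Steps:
p = 7 (p = -5 + (6 + 6) = -5 + 12 = 7)
J = 37 (J = -1 + (¼)*152 = -1 + 38 = 37)
J*(5 + (-56 + (C*4)*p)) = 37*(5 + (-56 + (4*4)*7)) = 37*(5 + (-56 + 16*7)) = 37*(5 + (-56 + 112)) = 37*(5 + 56) = 37*61 = 2257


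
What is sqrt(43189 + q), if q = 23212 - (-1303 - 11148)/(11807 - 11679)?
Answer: sqrt(17023558)/16 ≈ 257.87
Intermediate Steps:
q = 2983587/128 (q = 23212 - (-12451)/128 = 23212 - 1*(-12451/128) = 23212 + 12451/128 = 2983587/128 ≈ 23309.)
sqrt(43189 + q) = sqrt(43189 + 2983587/128) = sqrt(8511779/128) = sqrt(17023558)/16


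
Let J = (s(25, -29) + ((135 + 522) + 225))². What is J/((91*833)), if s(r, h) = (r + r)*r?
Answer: 349648/5831 ≈ 59.964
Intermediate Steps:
s(r, h) = 2*r² (s(r, h) = (2*r)*r = 2*r²)
J = 4545424 (J = (2*25² + ((135 + 522) + 225))² = (2*625 + (657 + 225))² = (1250 + 882)² = 2132² = 4545424)
J/((91*833)) = 4545424/((91*833)) = 4545424/75803 = 4545424*(1/75803) = 349648/5831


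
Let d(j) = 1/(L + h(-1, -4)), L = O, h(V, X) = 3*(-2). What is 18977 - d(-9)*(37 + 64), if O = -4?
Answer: 189871/10 ≈ 18987.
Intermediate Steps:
h(V, X) = -6
L = -4
d(j) = -⅒ (d(j) = 1/(-4 - 6) = 1/(-10) = -⅒)
18977 - d(-9)*(37 + 64) = 18977 - (-1)*(37 + 64)/10 = 18977 - (-1)*101/10 = 18977 - 1*(-101/10) = 18977 + 101/10 = 189871/10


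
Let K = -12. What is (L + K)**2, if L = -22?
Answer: 1156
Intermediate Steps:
(L + K)**2 = (-22 - 12)**2 = (-34)**2 = 1156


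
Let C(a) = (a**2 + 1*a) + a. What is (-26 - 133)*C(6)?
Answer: -7632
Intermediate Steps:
C(a) = a**2 + 2*a (C(a) = (a**2 + a) + a = (a + a**2) + a = a**2 + 2*a)
(-26 - 133)*C(6) = (-26 - 133)*(6*(2 + 6)) = -954*8 = -159*48 = -7632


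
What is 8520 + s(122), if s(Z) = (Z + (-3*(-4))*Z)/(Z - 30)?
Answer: 392713/46 ≈ 8537.2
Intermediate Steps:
s(Z) = 13*Z/(-30 + Z) (s(Z) = (Z + 12*Z)/(-30 + Z) = (13*Z)/(-30 + Z) = 13*Z/(-30 + Z))
8520 + s(122) = 8520 + 13*122/(-30 + 122) = 8520 + 13*122/92 = 8520 + 13*122*(1/92) = 8520 + 793/46 = 392713/46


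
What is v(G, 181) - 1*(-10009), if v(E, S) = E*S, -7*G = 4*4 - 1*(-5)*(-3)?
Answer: 69882/7 ≈ 9983.1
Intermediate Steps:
G = -⅐ (G = -(4*4 - 1*(-5)*(-3))/7 = -(16 + 5*(-3))/7 = -(16 - 15)/7 = -⅐*1 = -⅐ ≈ -0.14286)
v(G, 181) - 1*(-10009) = -⅐*181 - 1*(-10009) = -181/7 + 10009 = 69882/7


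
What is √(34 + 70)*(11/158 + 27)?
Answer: 4277*√26/79 ≈ 276.06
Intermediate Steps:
√(34 + 70)*(11/158 + 27) = √104*(11*(1/158) + 27) = (2*√26)*(11/158 + 27) = (2*√26)*(4277/158) = 4277*√26/79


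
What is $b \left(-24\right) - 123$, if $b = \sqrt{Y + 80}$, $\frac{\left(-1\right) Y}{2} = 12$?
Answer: $-123 - 48 \sqrt{14} \approx -302.6$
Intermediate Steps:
$Y = -24$ ($Y = \left(-2\right) 12 = -24$)
$b = 2 \sqrt{14}$ ($b = \sqrt{-24 + 80} = \sqrt{56} = 2 \sqrt{14} \approx 7.4833$)
$b \left(-24\right) - 123 = 2 \sqrt{14} \left(-24\right) - 123 = - 48 \sqrt{14} - 123 = -123 - 48 \sqrt{14}$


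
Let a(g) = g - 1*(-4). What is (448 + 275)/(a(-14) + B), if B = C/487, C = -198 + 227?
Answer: -352101/4841 ≈ -72.733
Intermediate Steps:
C = 29
a(g) = 4 + g (a(g) = g + 4 = 4 + g)
B = 29/487 ≈ 0.059548
(448 + 275)/(a(-14) + B) = (448 + 275)/((4 - 14) + 29/487) = 723/(-10 + 29/487) = 723/(-4841/487) = 723*(-487/4841) = -352101/4841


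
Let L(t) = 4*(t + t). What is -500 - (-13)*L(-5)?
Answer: -1020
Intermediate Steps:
L(t) = 8*t (L(t) = 4*(2*t) = 8*t)
-500 - (-13)*L(-5) = -500 - (-13)*8*(-5) = -500 - (-13)*(-40) = -500 - 1*520 = -500 - 520 = -1020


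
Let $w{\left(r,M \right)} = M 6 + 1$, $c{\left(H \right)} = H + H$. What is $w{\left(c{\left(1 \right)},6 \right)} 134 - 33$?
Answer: $4925$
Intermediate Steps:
$c{\left(H \right)} = 2 H$
$w{\left(r,M \right)} = 1 + 6 M$ ($w{\left(r,M \right)} = 6 M + 1 = 1 + 6 M$)
$w{\left(c{\left(1 \right)},6 \right)} 134 - 33 = \left(1 + 6 \cdot 6\right) 134 - 33 = \left(1 + 36\right) 134 - 33 = 37 \cdot 134 - 33 = 4958 - 33 = 4925$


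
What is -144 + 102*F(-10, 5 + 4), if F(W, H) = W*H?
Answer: -9324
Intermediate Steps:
F(W, H) = H*W
-144 + 102*F(-10, 5 + 4) = -144 + 102*((5 + 4)*(-10)) = -144 + 102*(9*(-10)) = -144 + 102*(-90) = -144 - 9180 = -9324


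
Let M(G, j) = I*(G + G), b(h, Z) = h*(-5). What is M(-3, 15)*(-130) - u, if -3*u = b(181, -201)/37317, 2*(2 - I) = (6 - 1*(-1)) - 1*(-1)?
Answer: -174644465/111951 ≈ -1560.0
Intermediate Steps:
b(h, Z) = -5*h
I = -2 (I = 2 - ((6 - 1*(-1)) - 1*(-1))/2 = 2 - ((6 + 1) + 1)/2 = 2 - (7 + 1)/2 = 2 - ½*8 = 2 - 4 = -2)
M(G, j) = -4*G (M(G, j) = -2*(G + G) = -4*G)
u = 905/111951 (u = -(-5*181)/(3*37317) = -(-905)/(3*37317) = -⅓*(-905/37317) = 905/111951 ≈ 0.0080839)
M(-3, 15)*(-130) - u = -4*(-3)*(-130) - 1*905/111951 = 12*(-130) - 905/111951 = -1560 - 905/111951 = -174644465/111951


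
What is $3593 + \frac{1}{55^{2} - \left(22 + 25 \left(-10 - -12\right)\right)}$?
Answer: $\frac{10610130}{2953} \approx 3593.0$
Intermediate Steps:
$3593 + \frac{1}{55^{2} - \left(22 + 25 \left(-10 - -12\right)\right)} = 3593 + \frac{1}{3025 - \left(22 + 25 \left(-10 + 12\right)\right)} = 3593 + \frac{1}{3025 - 72} = 3593 + \frac{1}{2953} = \frac{10610130}{2953}$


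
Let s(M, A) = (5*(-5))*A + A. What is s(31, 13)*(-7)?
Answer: 2184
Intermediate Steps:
s(M, A) = -24*A (s(M, A) = -25*A + A = -24*A)
s(31, 13)*(-7) = -24*13*(-7) = -312*(-7) = 2184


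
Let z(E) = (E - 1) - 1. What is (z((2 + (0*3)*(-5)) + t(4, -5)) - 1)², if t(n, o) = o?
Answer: 36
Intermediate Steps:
z(E) = -2 + E (z(E) = (-1 + E) - 1 = -2 + E)
(z((2 + (0*3)*(-5)) + t(4, -5)) - 1)² = ((-2 + ((2 + (0*3)*(-5)) - 5)) - 1)² = ((-2 + ((2 + 0*(-5)) - 5)) - 1)² = ((-2 + ((2 + 0) - 5)) - 1)² = ((-2 + (2 - 5)) - 1)² = ((-2 - 3) - 1)² = (-5 - 1)² = (-6)² = 36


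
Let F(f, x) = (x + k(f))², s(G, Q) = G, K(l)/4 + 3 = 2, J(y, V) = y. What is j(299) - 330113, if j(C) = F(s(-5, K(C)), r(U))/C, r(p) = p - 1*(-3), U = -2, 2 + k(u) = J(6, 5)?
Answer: -98703762/299 ≈ -3.3011e+5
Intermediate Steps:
K(l) = -4 (K(l) = -12 + 4*2 = -12 + 8 = -4)
k(u) = 4 (k(u) = -2 + 6 = 4)
r(p) = 3 + p (r(p) = p + 3 = 3 + p)
F(f, x) = (4 + x)² (F(f, x) = (x + 4)² = (4 + x)²)
j(C) = 25/C (j(C) = (4 + (3 - 2))²/C = (4 + 1)²/C = 5²/C = 25/C)
j(299) - 330113 = 25/299 - 330113 = -98703762/299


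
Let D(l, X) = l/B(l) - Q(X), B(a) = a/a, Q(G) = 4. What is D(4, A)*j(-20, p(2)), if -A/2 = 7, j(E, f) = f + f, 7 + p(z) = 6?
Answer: 0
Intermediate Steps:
p(z) = -1 (p(z) = -7 + 6 = -1)
j(E, f) = 2*f
A = -14 (A = -2*7 = -14)
B(a) = 1
D(l, X) = -4 + l (D(l, X) = l/1 - 1*4 = l*1 - 4 = l - 4 = -4 + l)
D(4, A)*j(-20, p(2)) = (-4 + 4)*(2*(-1)) = 0*(-2) = 0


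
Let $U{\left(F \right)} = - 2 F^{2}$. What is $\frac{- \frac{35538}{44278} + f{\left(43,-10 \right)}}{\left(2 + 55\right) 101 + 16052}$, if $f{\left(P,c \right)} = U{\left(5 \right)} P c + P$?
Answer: $\frac{476922708}{482829451} \approx 0.98777$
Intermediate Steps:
$f{\left(P,c \right)} = P - 50 P c$ ($f{\left(P,c \right)} = - 2 \cdot 5^{2} P c + P = \left(-2\right) 25 P c + P = - 50 P c + P = P - 50 P c$)
$\frac{- \frac{35538}{44278} + f{\left(43,-10 \right)}}{\left(2 + 55\right) 101 + 16052} = \frac{- \frac{35538}{44278} + 43 \left(1 - -500\right)}{\left(2 + 55\right) 101 + 16052} = \frac{\left(-35538\right) \frac{1}{44278} + 43 \left(1 + 500\right)}{57 \cdot 101 + 16052} = \frac{- \frac{17769}{22139} + 43 \cdot 501}{5757 + 16052} = \frac{- \frac{17769}{22139} + 21543}{21809} = \frac{476922708}{22139} \cdot \frac{1}{21809} = \frac{476922708}{482829451}$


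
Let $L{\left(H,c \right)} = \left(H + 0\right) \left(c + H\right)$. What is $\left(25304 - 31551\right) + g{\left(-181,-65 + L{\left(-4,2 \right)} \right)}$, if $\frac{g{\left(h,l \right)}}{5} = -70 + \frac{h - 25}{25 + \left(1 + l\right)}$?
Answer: $- \frac{203477}{31} \approx -6563.8$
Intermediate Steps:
$L{\left(H,c \right)} = H \left(H + c\right)$
$g{\left(h,l \right)} = -350 + \frac{5 \left(-25 + h\right)}{26 + l}$ ($g{\left(h,l \right)} = 5 \left(-70 + \frac{h - 25}{25 + \left(1 + l\right)}\right) = 5 \left(-70 + \frac{-25 + h}{26 + l}\right) = -350 + \frac{5 \left(-25 + h\right)}{26 + l}$)
$\left(25304 - 31551\right) + g{\left(-181,-65 + L{\left(-4,2 \right)} \right)} = \left(25304 - 31551\right) + \frac{5 \left(-1845 - 181 - 70 \left(-65 - 4 \left(-4 + 2\right)\right)\right)}{26 - \left(65 + 4 \left(-4 + 2\right)\right)} = -6247 + \frac{5 \left(-1845 - 181 - 70 \left(-65 - -8\right)\right)}{26 - 57} = -6247 + \frac{5 \left(-1845 - 181 - 70 \left(-65 + 8\right)\right)}{26 + \left(-65 + 8\right)} = -6247 + \frac{5 \left(-1845 - 181 - -3990\right)}{26 - 57} = -6247 + \frac{5 \left(-1845 - 181 + 3990\right)}{-31} = -6247 + 5 \left(- \frac{1}{31}\right) 1964 = -6247 - \frac{9820}{31} = - \frac{203477}{31}$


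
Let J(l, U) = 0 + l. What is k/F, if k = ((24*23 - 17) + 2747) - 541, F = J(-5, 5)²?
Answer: 2741/25 ≈ 109.64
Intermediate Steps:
J(l, U) = l
F = 25 (F = (-5)² = 25)
k = 2741 (k = ((552 - 17) + 2747) - 541 = (535 + 2747) - 541 = 3282 - 541 = 2741)
k/F = 2741/25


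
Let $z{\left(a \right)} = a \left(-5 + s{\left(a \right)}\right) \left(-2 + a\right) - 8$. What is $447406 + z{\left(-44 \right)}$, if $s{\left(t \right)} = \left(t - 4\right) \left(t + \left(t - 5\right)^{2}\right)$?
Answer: $-228549986$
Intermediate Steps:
$s{\left(t \right)} = \left(-4 + t\right) \left(t + \left(-5 + t\right)^{2}\right)$
$z{\left(a \right)} = -8 + a \left(-2 + a\right) \left(-105 + a^{3} - 13 a^{2} + 61 a\right)$ ($z{\left(a \right)} = a \left(-5 + \left(-100 + a^{3} - 13 a^{2} + 61 a\right)\right) \left(-2 + a\right) - 8 = a \left(-105 + a^{3} - 13 a^{2} + 61 a\right) \left(-2 + a\right) - 8 = a \left(-2 + a\right) \left(-105 + a^{3} - 13 a^{2} + 61 a\right) - 8 = -8 + a \left(-2 + a\right) \left(-105 + a^{3} - 13 a^{2} + 61 a\right)$)
$447406 + z{\left(-44 \right)} = 447406 + \left(-8 + \left(-44\right)^{5} - 227 \left(-44\right)^{2} - 15 \left(-44\right)^{4} + 87 \left(-44\right)^{3} + 210 \left(-44\right)\right) = 447406 - 228997392 = -228549986$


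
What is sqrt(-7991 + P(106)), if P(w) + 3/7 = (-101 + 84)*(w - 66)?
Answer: 10*I*sqrt(4249)/7 ≈ 93.12*I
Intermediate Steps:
P(w) = 7851/7 - 17*w (P(w) = -3/7 + (-101 + 84)*(w - 66) = -3/7 - 17*(-66 + w) = -3/7 + (1122 - 17*w) = 7851/7 - 17*w)
sqrt(-7991 + P(106)) = sqrt(-7991 + (7851/7 - 17*106)) = sqrt(-7991 + (7851/7 - 1802)) = sqrt(-7991 - 4763/7) = sqrt(-60700/7) = 10*I*sqrt(4249)/7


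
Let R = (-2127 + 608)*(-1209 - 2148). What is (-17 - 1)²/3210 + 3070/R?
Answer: 277003732/2728116405 ≈ 0.10154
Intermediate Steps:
R = 5099283 (R = -1519*(-3357) = 5099283)
(-17 - 1)²/3210 + 3070/R = (-17 - 1)²/3210 + 3070/5099283 = (-18)²*(1/3210) + 3070*(1/5099283) = 324*(1/3210) + 3070/5099283 = 54/535 + 3070/5099283 = 277003732/2728116405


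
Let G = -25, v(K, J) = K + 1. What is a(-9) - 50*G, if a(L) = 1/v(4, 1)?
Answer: 6251/5 ≈ 1250.2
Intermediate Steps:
v(K, J) = 1 + K
a(L) = ⅕ (a(L) = 1/(1 + 4) = 1/5 = ⅕)
a(-9) - 50*G = ⅕ - 50*(-25) = ⅕ + 1250 = 6251/5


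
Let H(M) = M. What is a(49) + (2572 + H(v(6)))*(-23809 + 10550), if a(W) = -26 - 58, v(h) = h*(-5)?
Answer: -33704462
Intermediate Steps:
v(h) = -5*h
a(W) = -84
a(49) + (2572 + H(v(6)))*(-23809 + 10550) = -84 + (2572 - 5*6)*(-23809 + 10550) = -84 + (2572 - 30)*(-13259) = -84 + 2542*(-13259) = -84 - 33704378 = -33704462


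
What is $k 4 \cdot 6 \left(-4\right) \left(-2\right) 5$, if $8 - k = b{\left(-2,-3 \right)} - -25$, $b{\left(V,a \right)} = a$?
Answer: $-13440$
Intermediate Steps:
$k = -14$ ($k = 8 - \left(-3 - -25\right) = 8 - \left(-3 + 25\right) = 8 - 22 = -14$)
$k 4 \cdot 6 \left(-4\right) \left(-2\right) 5 = - 14 \cdot 4 \cdot 6 \left(-4\right) \left(-2\right) 5 = - 14 \cdot 4 \left(\left(-24\right) \left(-2\right)\right) 5 = - 14 \cdot 4 \cdot 48 \cdot 5 = - 14 \cdot 192 \cdot 5 = \left(-14\right) 960 = -13440$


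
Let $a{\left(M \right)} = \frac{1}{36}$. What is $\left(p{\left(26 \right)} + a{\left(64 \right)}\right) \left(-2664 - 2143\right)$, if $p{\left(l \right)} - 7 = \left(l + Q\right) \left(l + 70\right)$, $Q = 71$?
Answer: $- \frac{1612676395}{36} \approx -4.4797 \cdot 10^{7}$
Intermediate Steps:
$p{\left(l \right)} = 7 + \left(70 + l\right) \left(71 + l\right)$ ($p{\left(l \right)} = 7 + \left(l + 71\right) \left(l + 70\right) = 7 + \left(71 + l\right) \left(70 + l\right) = 7 + \left(70 + l\right) \left(71 + l\right)$)
$a{\left(M \right)} = \frac{1}{36}$
$\left(p{\left(26 \right)} + a{\left(64 \right)}\right) \left(-2664 - 2143\right) = \left(\left(4977 + 26^{2} + 141 \cdot 26\right) + \frac{1}{36}\right) \left(-2664 - 2143\right) = \left(\left(4977 + 676 + 3666\right) + \frac{1}{36}\right) \left(-4807\right) = \left(9319 + \frac{1}{36}\right) \left(-4807\right) = \frac{335485}{36} \left(-4807\right) = - \frac{1612676395}{36}$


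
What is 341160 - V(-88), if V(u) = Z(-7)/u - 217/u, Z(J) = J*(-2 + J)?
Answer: 1364633/4 ≈ 3.4116e+5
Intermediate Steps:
V(u) = -154/u (V(u) = (-7*(-2 - 7))/u - 217/u = (-7*(-9))/u - 217/u = 63/u - 217/u = -154/u)
341160 - V(-88) = 341160 - (-154)/(-88) = 341160 - (-154)*(-1)/88 = 341160 - 1*7/4 = 341160 - 7/4 = 1364633/4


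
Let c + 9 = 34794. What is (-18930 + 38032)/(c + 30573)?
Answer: 9551/32679 ≈ 0.29227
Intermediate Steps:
c = 34785 (c = -9 + 34794 = 34785)
(-18930 + 38032)/(c + 30573) = (-18930 + 38032)/(34785 + 30573) = 19102/65358 = 19102*(1/65358) = 9551/32679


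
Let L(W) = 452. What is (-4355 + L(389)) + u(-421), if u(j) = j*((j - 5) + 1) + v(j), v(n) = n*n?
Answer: 352263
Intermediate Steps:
v(n) = n²
u(j) = j² + j*(-4 + j) (u(j) = j*((j - 5) + 1) + j² = j*((-5 + j) + 1) + j² = j*(-4 + j) + j² = j² + j*(-4 + j))
(-4355 + L(389)) + u(-421) = (-4355 + 452) + 2*(-421)*(-2 - 421) = -3903 + 2*(-421)*(-423) = -3903 + 356166 = 352263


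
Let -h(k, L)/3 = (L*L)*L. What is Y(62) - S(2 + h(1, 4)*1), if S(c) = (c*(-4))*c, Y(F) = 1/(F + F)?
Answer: 17905601/124 ≈ 1.4440e+5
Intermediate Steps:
Y(F) = 1/(2*F)
h(k, L) = -3*L³ (h(k, L) = -3*L*L*L = -3*L²*L = -3*L³)
S(c) = -4*c² (S(c) = (-4*c)*c = -4*c²)
Y(62) - S(2 + h(1, 4)*1) = (½)/62 - (-4)*(2 - 3*4³*1)² = (½)*(1/62) - (-4)*(2 - 3*64*1)² = 1/124 - (-4)*(2 - 192*1)² = 1/124 - (-4)*(2 - 192)² = 1/124 - (-4)*(-190)² = 1/124 - (-4)*36100 = 1/124 - 1*(-144400) = 1/124 + 144400 = 17905601/124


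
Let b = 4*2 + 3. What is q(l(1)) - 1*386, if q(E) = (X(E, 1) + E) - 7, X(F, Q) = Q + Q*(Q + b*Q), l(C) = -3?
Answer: -383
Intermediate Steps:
b = 11 (b = 8 + 3 = 11)
X(F, Q) = Q + 12*Q² (X(F, Q) = Q + Q*(Q + 11*Q) = Q + Q*(12*Q) = Q + 12*Q²)
q(E) = 6 + E (q(E) = (1*(1 + 12*1) + E) - 7 = (1*(1 + 12) + E) - 7 = (1*13 + E) - 7 = (13 + E) - 7 = 6 + E)
q(l(1)) - 1*386 = (6 - 3) - 1*386 = 3 - 386 = -383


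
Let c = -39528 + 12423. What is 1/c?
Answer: -1/27105 ≈ -3.6894e-5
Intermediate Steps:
c = -27105
1/c = 1/(-27105) = -1/27105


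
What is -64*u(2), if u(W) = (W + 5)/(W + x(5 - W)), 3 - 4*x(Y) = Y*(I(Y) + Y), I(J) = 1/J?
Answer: -1792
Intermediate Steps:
x(Y) = ¾ - Y*(Y + 1/Y)/4 (x(Y) = ¾ - Y*(1/Y + Y)/4 = ¾ - Y*(Y + 1/Y)/4)
u(W) = (5 + W)/(½ + W - (5 - W)²/4) (u(W) = (W + 5)/(W + (½ - (5 - W)²/4)) = (5 + W)/(½ + W - (5 - W)²/4))
-64*u(2) = -256*(-5 - 1*2)/(23 + 2² - 14*2) = -256*(-5 - 2)/(23 + 4 - 28) = -256*(-7)/(-1) = -256*(-1)*(-7) = -64*28 = -1792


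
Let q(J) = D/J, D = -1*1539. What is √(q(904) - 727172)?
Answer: I*√148564496102/452 ≈ 852.75*I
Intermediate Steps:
D = -1539
q(J) = -1539/J
√(q(904) - 727172) = √(-1539/904 - 727172) = √(-657365027/904) = I*√148564496102/452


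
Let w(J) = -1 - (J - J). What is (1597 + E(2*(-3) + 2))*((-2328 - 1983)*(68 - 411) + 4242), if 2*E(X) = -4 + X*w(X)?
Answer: 2368215255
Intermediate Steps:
w(J) = -1 (w(J) = -1 - 1*0 = -1 + 0 = -1)
E(X) = -2 - X/2 (E(X) = (-4 + X*(-1))/2 = (-4 - X)/2 = -2 - X/2)
(1597 + E(2*(-3) + 2))*((-2328 - 1983)*(68 - 411) + 4242) = (1597 + (-2 - (2*(-3) + 2)/2))*((-2328 - 1983)*(68 - 411) + 4242) = (1597 + (-2 - (-6 + 2)/2))*(-4311*(-343) + 4242) = (1597 + (-2 - 1/2*(-4)))*(1478673 + 4242) = (1597 + (-2 + 2))*1482915 = (1597 + 0)*1482915 = 1597*1482915 = 2368215255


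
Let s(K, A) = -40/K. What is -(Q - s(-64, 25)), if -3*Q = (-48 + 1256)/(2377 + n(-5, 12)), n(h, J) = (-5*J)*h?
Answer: 49819/64248 ≈ 0.77542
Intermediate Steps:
n(h, J) = -5*J*h
Q = -1208/8031 (Q = -(-48 + 1256)/(3*(2377 - 5*12*(-5))) = -1208/(3*(2377 + 300)) = -1208/(3*2677) = -⅓*1208/2677 = -1208/8031 ≈ -0.15042)
-(Q - s(-64, 25)) = -(-1208/8031 - (-40)/(-64)) = -(-1208/8031 - (-40)*(-1)/64) = -(-1208/8031 - 1*5/8) = -(-1208/8031 - 5/8) = -1*(-49819/64248) = 49819/64248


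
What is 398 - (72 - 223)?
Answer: 549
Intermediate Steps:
398 - (72 - 223) = 398 - 1*(-151) = 398 + 151 = 549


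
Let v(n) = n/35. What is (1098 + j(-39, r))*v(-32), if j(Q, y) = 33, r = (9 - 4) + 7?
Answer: -36192/35 ≈ -1034.1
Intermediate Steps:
r = 12 (r = 5 + 7 = 12)
v(n) = n/35 (v(n) = n*(1/35) = n/35)
(1098 + j(-39, r))*v(-32) = (1098 + 33)*((1/35)*(-32)) = 1131*(-32/35) = -36192/35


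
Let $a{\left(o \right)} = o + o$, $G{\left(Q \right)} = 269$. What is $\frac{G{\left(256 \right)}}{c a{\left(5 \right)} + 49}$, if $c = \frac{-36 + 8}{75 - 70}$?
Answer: $- \frac{269}{7} \approx -38.429$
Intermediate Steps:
$c = - \frac{28}{5} \approx -5.6$
$a{\left(o \right)} = 2 o$
$\frac{G{\left(256 \right)}}{c a{\left(5 \right)} + 49} = \frac{269}{- \frac{28 \cdot 2 \cdot 5}{5} + 49} = \frac{269}{\left(- \frac{28}{5}\right) 10 + 49} = \frac{269}{-56 + 49} = \frac{269}{-7} = 269 \left(- \frac{1}{7}\right) = - \frac{269}{7}$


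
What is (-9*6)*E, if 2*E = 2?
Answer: -54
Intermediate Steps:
E = 1 (E = (1/2)*2 = 1)
(-9*6)*E = -9*6*1 = -54*1 = -54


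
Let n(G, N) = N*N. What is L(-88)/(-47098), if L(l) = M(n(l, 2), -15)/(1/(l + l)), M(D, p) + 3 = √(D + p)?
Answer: -264/23549 + 88*I*√11/23549 ≈ -0.011211 + 0.012394*I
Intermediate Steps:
n(G, N) = N²
M(D, p) = -3 + √(D + p)
L(l) = 2*l*(-3 + I*√11) (L(l) = (-3 + √(2² - 15))/(1/(l + l)) = (-3 + √(4 - 15))/(1/(2*l)) = (-3 + √(-11))/((1/(2*l))) = (-3 + I*√11)*(2*l) = 2*l*(-3 + I*√11))
L(-88)/(-47098) = (2*(-88)*(-3 + I*√11))/(-47098) = (528 - 176*I*√11)*(-1/47098) = -264/23549 + 88*I*√11/23549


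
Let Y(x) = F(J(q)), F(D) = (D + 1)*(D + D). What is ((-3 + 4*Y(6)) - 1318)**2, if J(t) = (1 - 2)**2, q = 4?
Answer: 1703025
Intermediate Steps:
J(t) = 1 (J(t) = (-1)**2 = 1)
F(D) = 2*D*(1 + D) (F(D) = (1 + D)*(2*D) = 2*D*(1 + D))
Y(x) = 4 (Y(x) = 2*1*(1 + 1) = 2*1*2 = 4)
((-3 + 4*Y(6)) - 1318)**2 = ((-3 + 4*4) - 1318)**2 = ((-3 + 16) - 1318)**2 = (13 - 1318)**2 = (-1305)**2 = 1703025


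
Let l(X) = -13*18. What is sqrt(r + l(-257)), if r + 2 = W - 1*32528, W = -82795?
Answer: I*sqrt(115559) ≈ 339.94*I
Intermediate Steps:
l(X) = -234
r = -115325 (r = -2 + (-82795 - 1*32528) = -2 + (-82795 - 32528) = -2 - 115323 = -115325)
sqrt(r + l(-257)) = sqrt(-115325 - 234) = sqrt(-115559) = I*sqrt(115559)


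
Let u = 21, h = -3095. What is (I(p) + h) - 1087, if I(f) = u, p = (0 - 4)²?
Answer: -4161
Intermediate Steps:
p = 16 (p = (-4)² = 16)
I(f) = 21
(I(p) + h) - 1087 = (21 - 3095) - 1087 = -3074 - 1087 = -4161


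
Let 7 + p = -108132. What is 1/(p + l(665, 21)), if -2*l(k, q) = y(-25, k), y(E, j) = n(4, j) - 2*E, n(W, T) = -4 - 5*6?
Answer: -1/108147 ≈ -9.2467e-6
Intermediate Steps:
p = -108139 (p = -7 - 108132 = -108139)
n(W, T) = -34 (n(W, T) = -4 - 30 = -34)
y(E, j) = -34 - 2*E
l(k, q) = -8 (l(k, q) = -(-34 - 2*(-25))/2 = -(-34 + 50)/2 = -1/2*16 = -8)
1/(p + l(665, 21)) = 1/(-108139 - 8) = 1/(-108147) = -1/108147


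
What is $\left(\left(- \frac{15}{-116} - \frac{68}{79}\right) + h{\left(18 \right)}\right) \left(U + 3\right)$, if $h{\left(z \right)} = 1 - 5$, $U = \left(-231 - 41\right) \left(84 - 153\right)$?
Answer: $- \frac{813891789}{9164} \approx -88814.0$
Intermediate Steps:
$U = 18768$ ($U = \left(-272\right) \left(-69\right) = 18768$)
$h{\left(z \right)} = -4$
$\left(\left(- \frac{15}{-116} - \frac{68}{79}\right) + h{\left(18 \right)}\right) \left(U + 3\right) = \left(\left(- \frac{15}{-116} - \frac{68}{79}\right) - 4\right) \left(18768 + 3\right) = \left(\left(\left(-15\right) \left(- \frac{1}{116}\right) - \frac{68}{79}\right) - 4\right) 18771 = \left(\left(\frac{15}{116} - \frac{68}{79}\right) - 4\right) 18771 = \left(- \frac{6703}{9164} - 4\right) 18771 = \left(- \frac{43359}{9164}\right) 18771 = - \frac{813891789}{9164}$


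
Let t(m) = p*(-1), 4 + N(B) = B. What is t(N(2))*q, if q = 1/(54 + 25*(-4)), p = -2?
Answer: -1/23 ≈ -0.043478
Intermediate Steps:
N(B) = -4 + B
t(m) = 2 (t(m) = -2*(-1) = 2)
q = -1/46 (q = 1/(54 - 100) = 1/(-46) = -1/46 ≈ -0.021739)
t(N(2))*q = 2*(-1/46) = -1/23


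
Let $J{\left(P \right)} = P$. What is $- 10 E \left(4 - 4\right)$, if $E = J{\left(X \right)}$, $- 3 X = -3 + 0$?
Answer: $0$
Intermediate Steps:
$X = 1$ ($X = - \frac{-3 + 0}{3} = \left(- \frac{1}{3}\right) \left(-3\right) = 1$)
$E = 1$
$- 10 E \left(4 - 4\right) = - 10 \cdot 1 \left(4 - 4\right) = - 10 \cdot 1 \cdot 0 = \left(-10\right) 0 = 0$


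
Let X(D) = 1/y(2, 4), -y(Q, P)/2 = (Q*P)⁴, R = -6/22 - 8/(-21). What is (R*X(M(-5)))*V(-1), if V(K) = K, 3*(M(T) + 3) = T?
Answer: 25/1892352 ≈ 1.3211e-5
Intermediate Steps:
M(T) = -3 + T/3
R = 25/231 (R = -6*1/22 - 8*(-1/21) = -3/11 + 8/21 = 25/231 ≈ 0.10823)
y(Q, P) = -2*P⁴*Q⁴
X(D) = -1/8192 (X(D) = 1/(-2*4⁴*2⁴) = 1/(-2*256*16) = 1/(-8192) = -1/8192)
(R*X(M(-5)))*V(-1) = ((25/231)*(-1/8192))*(-1) = -25/1892352*(-1) = 25/1892352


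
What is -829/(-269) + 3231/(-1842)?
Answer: 219293/165166 ≈ 1.3277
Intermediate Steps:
-829/(-269) + 3231/(-1842) = -829*(-1/269) + 3231*(-1/1842) = 829/269 - 1077/614 = 219293/165166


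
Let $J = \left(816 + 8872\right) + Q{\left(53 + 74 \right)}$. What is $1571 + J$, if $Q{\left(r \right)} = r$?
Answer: $11386$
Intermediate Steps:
$J = 9815$ ($J = \left(816 + 8872\right) + \left(53 + 74\right) = 9688 + 127 = 9815$)
$1571 + J = 1571 + 9815 = 11386$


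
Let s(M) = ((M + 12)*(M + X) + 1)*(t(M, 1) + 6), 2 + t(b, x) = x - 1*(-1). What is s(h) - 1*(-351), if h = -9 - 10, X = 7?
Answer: 861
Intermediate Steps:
t(b, x) = -1 + x (t(b, x) = -2 + (x - 1*(-1)) = -2 + (x + 1) = -2 + (1 + x) = -1 + x)
h = -19
s(M) = 6 + 6*(7 + M)*(12 + M) (s(M) = ((M + 12)*(M + 7) + 1)*((-1 + 1) + 6) = ((12 + M)*(7 + M) + 1)*(0 + 6) = ((7 + M)*(12 + M) + 1)*6 = (1 + (7 + M)*(12 + M))*6 = 6 + 6*(7 + M)*(12 + M))
s(h) - 1*(-351) = (510 + 6*(-19)² + 114*(-19)) - 1*(-351) = (510 + 6*361 - 2166) + 351 = (510 + 2166 - 2166) + 351 = 510 + 351 = 861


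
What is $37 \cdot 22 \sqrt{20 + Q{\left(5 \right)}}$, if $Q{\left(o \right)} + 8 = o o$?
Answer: $814 \sqrt{37} \approx 4951.4$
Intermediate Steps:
$Q{\left(o \right)} = -8 + o^{2}$ ($Q{\left(o \right)} = -8 + o o = -8 + o^{2}$)
$37 \cdot 22 \sqrt{20 + Q{\left(5 \right)}} = 37 \cdot 22 \sqrt{20 - \left(8 - 5^{2}\right)} = 814 \sqrt{20 + \left(-8 + 25\right)} = 814 \sqrt{20 + 17} = 814 \sqrt{37}$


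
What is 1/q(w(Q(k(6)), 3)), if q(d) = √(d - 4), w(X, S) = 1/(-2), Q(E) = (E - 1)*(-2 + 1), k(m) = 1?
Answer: -I*√2/3 ≈ -0.4714*I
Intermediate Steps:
Q(E) = 1 - E (Q(E) = (-1 + E)*(-1) = 1 - E)
w(X, S) = -½ (w(X, S) = 1*(-½) = -½)
q(d) = √(-4 + d)
1/q(w(Q(k(6)), 3)) = 1/(√(-4 - ½)) = 1/(√(-9/2)) = 1/(3*I*√2/2) = -I*√2/3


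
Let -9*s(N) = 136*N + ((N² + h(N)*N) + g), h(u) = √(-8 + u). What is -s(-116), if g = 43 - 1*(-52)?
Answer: -2225/9 - 232*I*√31/9 ≈ -247.22 - 143.52*I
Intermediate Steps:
g = 95 (g = 43 + 52 = 95)
s(N) = -95/9 - 136*N/9 - N²/9 - N*√(-8 + N)/9 (s(N) = -(136*N + ((N² + √(-8 + N)*N) + 95))/9 = -(136*N + ((N² + N*√(-8 + N)) + 95))/9 = -(136*N + (95 + N² + N*√(-8 + N)))/9 = -(95 + N² + 136*N + N*√(-8 + N))/9 = -95/9 - 136*N/9 - N²/9 - N*√(-8 + N)/9)
-s(-116) = -(-95/9 - 136/9*(-116) - ⅑*(-116)² - ⅑*(-116)*√(-8 - 116)) = -(-95/9 + 15776/9 - ⅑*13456 - ⅑*(-116)*√(-124)) = -(-95/9 + 15776/9 - 13456/9 - ⅑*(-116)*2*I*√31) = -(-95/9 + 15776/9 - 13456/9 + 232*I*√31/9) = -(2225/9 + 232*I*√31/9) = -2225/9 - 232*I*√31/9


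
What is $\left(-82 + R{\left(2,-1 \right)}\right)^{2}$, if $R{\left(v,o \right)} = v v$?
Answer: $6084$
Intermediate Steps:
$R{\left(v,o \right)} = v^{2}$
$\left(-82 + R{\left(2,-1 \right)}\right)^{2} = \left(-82 + 2^{2}\right)^{2} = \left(-82 + 4\right)^{2} = \left(-78\right)^{2} = 6084$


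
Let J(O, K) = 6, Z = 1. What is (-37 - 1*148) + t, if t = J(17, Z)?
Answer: -179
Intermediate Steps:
t = 6
(-37 - 1*148) + t = (-37 - 1*148) + 6 = (-37 - 148) + 6 = -185 + 6 = -179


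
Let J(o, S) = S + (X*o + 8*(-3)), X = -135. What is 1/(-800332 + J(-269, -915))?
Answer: -1/764956 ≈ -1.3073e-6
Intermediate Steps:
J(o, S) = -24 + S - 135*o (J(o, S) = S + (-135*o + 8*(-3)) = S + (-135*o - 24) = S + (-24 - 135*o) = -24 + S - 135*o)
1/(-800332 + J(-269, -915)) = 1/(-800332 + (-24 - 915 - 135*(-269))) = 1/(-800332 + (-24 - 915 + 36315)) = 1/(-800332 + 35376) = 1/(-764956) = -1/764956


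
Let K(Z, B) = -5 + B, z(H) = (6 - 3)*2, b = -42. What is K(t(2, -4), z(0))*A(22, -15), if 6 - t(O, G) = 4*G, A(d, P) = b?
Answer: -42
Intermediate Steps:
A(d, P) = -42
z(H) = 6 (z(H) = 3*2 = 6)
t(O, G) = 6 - 4*G
K(t(2, -4), z(0))*A(22, -15) = (-5 + 6)*(-42) = 1*(-42) = -42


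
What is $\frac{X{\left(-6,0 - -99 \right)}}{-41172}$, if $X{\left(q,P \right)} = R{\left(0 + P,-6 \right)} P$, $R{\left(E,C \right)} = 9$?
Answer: $- \frac{297}{13724} \approx -0.021641$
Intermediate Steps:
$X{\left(q,P \right)} = 9 P$
$\frac{X{\left(-6,0 - -99 \right)}}{-41172} = \frac{9 \left(0 - -99\right)}{-41172} = 9 \left(0 + 99\right) \left(- \frac{1}{41172}\right) = 9 \cdot 99 \left(- \frac{1}{41172}\right) = 891 \left(- \frac{1}{41172}\right) = - \frac{297}{13724}$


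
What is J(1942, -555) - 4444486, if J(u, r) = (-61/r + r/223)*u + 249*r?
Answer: -567747281489/123765 ≈ -4.5873e+6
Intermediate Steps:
J(u, r) = 249*r + u*(-61/r + r/223) (J(u, r) = (-61/r + r*(1/223))*u + 249*r = (-61/r + r/223)*u + 249*r = u*(-61/r + r/223) + 249*r = 249*r + u*(-61/r + r/223))
J(1942, -555) - 4444486 = (1/223)*(-13603*1942 + (-555)²*(55527 + 1942))/(-555) - 4444486 = (1/223)*(-1/555)*(-26417026 + 308025*57469) - 4444486 = (1/223)*(-1/555)*(-26417026 + 17701888725) - 4444486 = (1/223)*(-1/555)*17675471699 - 4444486 = -17675471699/123765 - 4444486 = -567747281489/123765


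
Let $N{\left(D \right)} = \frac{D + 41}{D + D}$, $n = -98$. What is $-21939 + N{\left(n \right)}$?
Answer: $- \frac{4299987}{196} \approx -21939.0$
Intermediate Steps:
$N{\left(D \right)} = \frac{41 + D}{2 D}$
$-21939 + N{\left(n \right)} = -21939 + \frac{41 - 98}{2 \left(-98\right)} = -21939 + \frac{1}{2} \left(- \frac{1}{98}\right) \left(-57\right) = -21939 + \frac{57}{196} = - \frac{4299987}{196}$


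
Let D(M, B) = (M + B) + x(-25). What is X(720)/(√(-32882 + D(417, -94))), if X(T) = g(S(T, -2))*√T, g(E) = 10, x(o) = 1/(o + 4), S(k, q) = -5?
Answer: -60*I*√717927/34187 ≈ -1.4871*I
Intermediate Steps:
x(o) = 1/(4 + o)
D(M, B) = -1/21 + B + M (D(M, B) = (M + B) + 1/(4 - 25) = (B + M) + 1/(-21) = (B + M) - 1/21 = -1/21 + B + M)
X(T) = 10*√T
X(720)/(√(-32882 + D(417, -94))) = (10*√720)/(√(-32882 + (-1/21 - 94 + 417))) = (10*(12*√5))/(√(-32882 + 6782/21)) = (120*√5)/(√(-683740/21)) = (120*√5)/((2*I*√3589635/21)) = (120*√5)*(-I*√3589635/341870) = -60*I*√717927/34187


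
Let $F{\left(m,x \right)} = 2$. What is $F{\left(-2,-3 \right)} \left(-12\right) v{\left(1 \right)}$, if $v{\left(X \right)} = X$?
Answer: $-24$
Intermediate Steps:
$F{\left(-2,-3 \right)} \left(-12\right) v{\left(1 \right)} = 2 \left(-12\right) 1 = \left(-24\right) 1 = -24$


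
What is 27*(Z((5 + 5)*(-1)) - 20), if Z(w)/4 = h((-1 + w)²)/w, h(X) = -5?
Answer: -486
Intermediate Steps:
Z(w) = -20/w (Z(w) = 4*(-5/w) = -20/w)
27*(Z((5 + 5)*(-1)) - 20) = 27*(-20*(-1/(5 + 5)) - 20) = 27*(-20/(10*(-1)) - 20) = 27*(-20/(-10) - 20) = 27*(-20*(-⅒) - 20) = 27*(2 - 20) = 27*(-18) = -486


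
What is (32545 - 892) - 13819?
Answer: 17834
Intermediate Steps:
(32545 - 892) - 13819 = 31653 - 13819 = 17834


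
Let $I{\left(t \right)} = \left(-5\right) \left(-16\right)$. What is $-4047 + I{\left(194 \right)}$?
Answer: $-3967$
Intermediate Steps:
$I{\left(t \right)} = 80$
$-4047 + I{\left(194 \right)} = -4047 + 80 = -3967$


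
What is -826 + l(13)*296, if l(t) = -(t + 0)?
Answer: -4674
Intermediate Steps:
l(t) = -t
-826 + l(13)*296 = -826 - 1*13*296 = -826 - 13*296 = -826 - 3848 = -4674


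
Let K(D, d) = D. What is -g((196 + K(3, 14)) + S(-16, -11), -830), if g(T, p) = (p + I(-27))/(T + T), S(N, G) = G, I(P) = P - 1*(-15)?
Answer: 421/188 ≈ 2.2394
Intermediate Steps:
I(P) = 15 + P (I(P) = P + 15 = 15 + P)
g(T, p) = (-12 + p)/(2*T) (g(T, p) = (p + (15 - 27))/(T + T) = (p - 12)/((2*T)) = (-12 + p)*(1/(2*T)) = (-12 + p)/(2*T))
-g((196 + K(3, 14)) + S(-16, -11), -830) = -(-12 - 830)/(2*((196 + 3) - 11)) = -(-842)/(2*(199 - 11)) = -(-842)/(2*188) = -1*(-421/188) = 421/188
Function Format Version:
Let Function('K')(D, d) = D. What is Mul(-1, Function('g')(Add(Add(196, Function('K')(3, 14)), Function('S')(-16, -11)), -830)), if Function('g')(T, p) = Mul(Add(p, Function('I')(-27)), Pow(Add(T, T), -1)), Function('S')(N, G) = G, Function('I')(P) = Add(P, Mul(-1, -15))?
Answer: Rational(421, 188) ≈ 2.2394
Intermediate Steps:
Function('I')(P) = Add(15, P) (Function('I')(P) = Add(P, 15) = Add(15, P))
Function('g')(T, p) = Mul(Rational(1, 2), Pow(T, -1), Add(-12, p)) (Function('g')(T, p) = Mul(Add(p, Add(15, -27)), Pow(Add(T, T), -1)) = Mul(Add(p, -12), Pow(Mul(2, T), -1)) = Mul(Add(-12, p), Mul(Rational(1, 2), Pow(T, -1))) = Mul(Rational(1, 2), Pow(T, -1), Add(-12, p)))
Mul(-1, Function('g')(Add(Add(196, Function('K')(3, 14)), Function('S')(-16, -11)), -830)) = Mul(-1, Mul(Rational(1, 2), Pow(Add(Add(196, 3), -11), -1), Add(-12, -830))) = Mul(-1, Mul(Rational(1, 2), Pow(Add(199, -11), -1), -842)) = Mul(-1, Mul(Rational(1, 2), Pow(188, -1), -842)) = Mul(-1, Mul(Rational(1, 2), Rational(1, 188), -842)) = Mul(-1, Rational(-421, 188)) = Rational(421, 188)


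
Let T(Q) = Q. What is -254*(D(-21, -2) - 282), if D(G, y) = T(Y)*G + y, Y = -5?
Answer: 45466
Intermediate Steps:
D(G, y) = y - 5*G (D(G, y) = -5*G + y = y - 5*G)
-254*(D(-21, -2) - 282) = -254*((-2 - 5*(-21)) - 282) = -254*((-2 + 105) - 282) = -254*(103 - 282) = -254*(-179) = 45466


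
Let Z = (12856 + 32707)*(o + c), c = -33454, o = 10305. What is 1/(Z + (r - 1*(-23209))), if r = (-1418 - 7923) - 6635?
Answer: -1/1054730654 ≈ -9.4811e-10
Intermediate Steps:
r = -15976 (r = -9341 - 6635 = -15976)
Z = -1054737887 (Z = (12856 + 32707)*(10305 - 33454) = 45563*(-23149) = -1054737887)
1/(Z + (r - 1*(-23209))) = 1/(-1054737887 + (-15976 - 1*(-23209))) = 1/(-1054737887 + (-15976 + 23209)) = 1/(-1054737887 + 7233) = 1/(-1054730654) = -1/1054730654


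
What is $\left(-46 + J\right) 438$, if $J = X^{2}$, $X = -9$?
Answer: $15330$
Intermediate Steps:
$J = 81$ ($J = \left(-9\right)^{2} = 81$)
$\left(-46 + J\right) 438 = \left(-46 + 81\right) 438 = 35 \cdot 438 = 15330$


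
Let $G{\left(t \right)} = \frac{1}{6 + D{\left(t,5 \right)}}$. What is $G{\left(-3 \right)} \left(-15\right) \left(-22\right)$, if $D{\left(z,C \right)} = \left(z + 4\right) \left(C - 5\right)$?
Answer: $55$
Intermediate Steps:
$D{\left(z,C \right)} = \left(-5 + C\right) \left(4 + z\right)$ ($D{\left(z,C \right)} = \left(4 + z\right) \left(-5 + C\right) = \left(-5 + C\right) \left(4 + z\right)$)
$G{\left(t \right)} = \frac{1}{6}$ ($G{\left(t \right)} = \frac{1}{6 + \left(-20 - 5 t + 4 \cdot 5 + 5 t\right)} = \frac{1}{6 + \left(-20 - 5 t + 20 + 5 t\right)} = \frac{1}{6 + 0} = \frac{1}{6}$)
$G{\left(-3 \right)} \left(-15\right) \left(-22\right) = \frac{1}{6} \left(-15\right) \left(-22\right) = \left(- \frac{5}{2}\right) \left(-22\right) = 55$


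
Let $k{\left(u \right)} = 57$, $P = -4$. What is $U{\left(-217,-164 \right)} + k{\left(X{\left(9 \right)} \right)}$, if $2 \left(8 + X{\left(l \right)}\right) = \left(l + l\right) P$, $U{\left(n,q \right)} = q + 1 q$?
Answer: $-271$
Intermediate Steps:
$U{\left(n,q \right)} = 2 q$ ($U{\left(n,q \right)} = q + q = 2 q$)
$X{\left(l \right)} = -8 - 4 l$ ($X{\left(l \right)} = -8 + \frac{\left(l + l\right) \left(-4\right)}{2} = -8 + \frac{2 l \left(-4\right)}{2} = -8 + \frac{\left(-8\right) l}{2} = -8 - 4 l$)
$U{\left(-217,-164 \right)} + k{\left(X{\left(9 \right)} \right)} = 2 \left(-164\right) + 57 = -328 + 57 = -271$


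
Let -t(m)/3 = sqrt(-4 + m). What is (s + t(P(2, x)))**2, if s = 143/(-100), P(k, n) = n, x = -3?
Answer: -609551/10000 + 429*I*sqrt(7)/50 ≈ -60.955 + 22.701*I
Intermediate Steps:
s = -143/100 (s = 143*(-1/100) = -143/100 ≈ -1.4300)
t(m) = -3*sqrt(-4 + m)
(s + t(P(2, x)))**2 = (-143/100 - 3*sqrt(-4 - 3))**2 = (-143/100 - 3*I*sqrt(7))**2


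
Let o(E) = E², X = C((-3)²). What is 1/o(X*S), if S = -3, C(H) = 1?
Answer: ⅑ ≈ 0.11111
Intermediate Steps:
X = 1
1/o(X*S) = 1/((1*(-3))²) = 1/((-3)²) = 1/9 = ⅑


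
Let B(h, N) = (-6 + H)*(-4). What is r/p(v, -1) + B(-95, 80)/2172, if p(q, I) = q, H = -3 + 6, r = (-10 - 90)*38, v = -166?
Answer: 343983/15023 ≈ 22.897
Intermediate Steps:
r = -3800 (r = -100*38 = -3800)
H = 3
B(h, N) = 12 (B(h, N) = (-6 + 3)*(-4) = -3*(-4) = 12)
r/p(v, -1) + B(-95, 80)/2172 = -3800/(-166) + 12/2172 = -3800*(-1/166) + 12*(1/2172) = 1900/83 + 1/181 = 343983/15023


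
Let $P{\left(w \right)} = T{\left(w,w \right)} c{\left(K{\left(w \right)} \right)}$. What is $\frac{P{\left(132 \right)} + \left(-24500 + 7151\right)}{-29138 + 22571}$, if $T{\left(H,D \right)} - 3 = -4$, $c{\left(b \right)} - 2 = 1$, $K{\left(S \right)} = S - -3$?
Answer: $\frac{5784}{2189} \approx 2.6423$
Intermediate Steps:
$K{\left(S \right)} = 3 + S$ ($K{\left(S \right)} = S + 3 = 3 + S$)
$c{\left(b \right)} = 3$ ($c{\left(b \right)} = 2 + 1 = 3$)
$T{\left(H,D \right)} = -1$ ($T{\left(H,D \right)} = 3 - 4 = -1$)
$P{\left(w \right)} = -3$ ($P{\left(w \right)} = \left(-1\right) 3 = -3$)
$\frac{P{\left(132 \right)} + \left(-24500 + 7151\right)}{-29138 + 22571} = \frac{-3 + \left(-24500 + 7151\right)}{-29138 + 22571} = \frac{-3 - 17349}{-6567} = \left(-17352\right) \left(- \frac{1}{6567}\right) = \frac{5784}{2189}$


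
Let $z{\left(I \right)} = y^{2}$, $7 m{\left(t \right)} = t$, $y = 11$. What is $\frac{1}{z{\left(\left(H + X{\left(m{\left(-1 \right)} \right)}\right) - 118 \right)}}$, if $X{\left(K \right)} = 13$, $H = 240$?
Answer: $\frac{1}{121} \approx 0.0082645$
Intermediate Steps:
$m{\left(t \right)} = \frac{t}{7}$
$z{\left(I \right)} = 121$ ($z{\left(I \right)} = 11^{2} = 121$)
$\frac{1}{z{\left(\left(H + X{\left(m{\left(-1 \right)} \right)}\right) - 118 \right)}} = \frac{1}{121}$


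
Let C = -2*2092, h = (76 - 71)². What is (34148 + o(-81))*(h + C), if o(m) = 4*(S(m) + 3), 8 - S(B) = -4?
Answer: -142271072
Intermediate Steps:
S(B) = 12 (S(B) = 8 - 1*(-4) = 8 + 4 = 12)
h = 25 (h = 5² = 25)
C = -4184
o(m) = 60 (o(m) = 4*(12 + 3) = 4*15 = 60)
(34148 + o(-81))*(h + C) = (34148 + 60)*(25 - 4184) = 34208*(-4159) = -142271072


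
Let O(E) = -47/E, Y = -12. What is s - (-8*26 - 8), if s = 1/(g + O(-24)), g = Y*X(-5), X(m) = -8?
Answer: 507840/2351 ≈ 216.01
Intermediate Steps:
g = 96 (g = -12*(-8) = 96)
s = 24/2351 (s = 1/(96 - 47/(-24)) = 1/(96 - 47*(-1/24)) = 1/(96 + 47/24) = 1/(2351/24) = 24/2351 ≈ 0.010208)
s - (-8*26 - 8) = 24/2351 - (-8*26 - 8) = 24/2351 - (-208 - 8) = 24/2351 - 1*(-216) = 24/2351 + 216 = 507840/2351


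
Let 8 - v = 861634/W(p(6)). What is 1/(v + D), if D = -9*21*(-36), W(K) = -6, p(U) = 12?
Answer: 3/451253 ≈ 6.6482e-6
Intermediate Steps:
D = 6804 (D = -189*(-36) = 6804)
v = 430841/3 (v = 8 - 861634/(-6) = 8 - 861634*(-1)/6 = 8 - 1*(-430817/3) = 8 + 430817/3 = 430841/3 ≈ 1.4361e+5)
1/(v + D) = 1/(430841/3 + 6804) = 1/(451253/3) = 3/451253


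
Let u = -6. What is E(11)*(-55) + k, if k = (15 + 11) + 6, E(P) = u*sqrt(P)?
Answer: 32 + 330*sqrt(11) ≈ 1126.5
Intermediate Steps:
E(P) = -6*sqrt(P)
k = 32 (k = 26 + 6 = 32)
E(11)*(-55) + k = -6*sqrt(11)*(-55) + 32 = 330*sqrt(11) + 32 = 32 + 330*sqrt(11)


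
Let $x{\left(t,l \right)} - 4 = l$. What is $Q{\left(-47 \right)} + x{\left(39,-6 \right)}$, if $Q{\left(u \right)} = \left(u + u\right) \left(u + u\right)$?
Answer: $8834$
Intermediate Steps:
$Q{\left(u \right)} = 4 u^{2}$ ($Q{\left(u \right)} = 2 u 2 u = 4 u^{2}$)
$x{\left(t,l \right)} = 4 + l$
$Q{\left(-47 \right)} + x{\left(39,-6 \right)} = 4 \left(-47\right)^{2} + \left(4 - 6\right) = 4 \cdot 2209 - 2 = 8836 - 2 = 8834$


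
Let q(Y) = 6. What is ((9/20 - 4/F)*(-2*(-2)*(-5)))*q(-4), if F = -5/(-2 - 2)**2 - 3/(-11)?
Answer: -84858/7 ≈ -12123.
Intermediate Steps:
F = -7/176 (F = -5/((-4)**2) - 3*(-1/11) = -5/16 + 3/11 = -7/176 ≈ -0.039773)
((9/20 - 4/F)*(-2*(-2)*(-5)))*q(-4) = ((9/20 - 4/(-7/176))*(-2*(-2)*(-5)))*6 = ((9*(1/20) - 4*(-176/7))*(4*(-5)))*6 = ((9/20 + 704/7)*(-20))*6 = ((14143/140)*(-20))*6 = -14143/7*6 = -84858/7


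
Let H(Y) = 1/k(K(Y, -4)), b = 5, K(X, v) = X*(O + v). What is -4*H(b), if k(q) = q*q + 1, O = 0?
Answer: -4/401 ≈ -0.0099751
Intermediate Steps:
K(X, v) = X*v (K(X, v) = X*(0 + v) = X*v)
k(q) = 1 + q² (k(q) = q² + 1 = 1 + q²)
H(Y) = 1/(1 + 16*Y²) (H(Y) = 1/(1 + (Y*(-4))²) = 1/(1 + (-4*Y)²) = 1/(1 + 16*Y²))
-4*H(b) = -4/(1 + 16*5²) = -4/(1 + 16*25) = -4/(1 + 400) = -4/401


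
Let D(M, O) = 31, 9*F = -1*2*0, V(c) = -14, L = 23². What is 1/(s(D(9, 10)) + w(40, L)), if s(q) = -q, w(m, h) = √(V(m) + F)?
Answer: -31/975 - I*√14/975 ≈ -0.031795 - 0.0038376*I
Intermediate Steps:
L = 529
F = 0 (F = (-1*2*0)/9 = (-2*0)/9 = (⅑)*0 = 0)
w(m, h) = I*√14 (w(m, h) = √(-14 + 0) = √(-14) = I*√14)
1/(s(D(9, 10)) + w(40, L)) = 1/(-1*31 + I*√14) = 1/(-31 + I*√14)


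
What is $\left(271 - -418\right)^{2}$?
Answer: $474721$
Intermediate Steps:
$\left(271 - -418\right)^{2} = \left(271 + 418\right)^{2} = 689^{2} = 474721$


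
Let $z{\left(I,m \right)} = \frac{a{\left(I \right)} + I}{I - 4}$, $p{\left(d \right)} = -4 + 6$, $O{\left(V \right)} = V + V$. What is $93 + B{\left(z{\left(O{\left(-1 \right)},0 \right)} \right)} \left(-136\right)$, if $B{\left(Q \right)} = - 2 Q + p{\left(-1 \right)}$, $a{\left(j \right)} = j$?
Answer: $\frac{7}{3} \approx 2.3333$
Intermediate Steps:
$O{\left(V \right)} = 2 V$
$p{\left(d \right)} = 2$
$z{\left(I,m \right)} = \frac{2 I}{-4 + I}$ ($z{\left(I,m \right)} = \frac{I + I}{I - 4} = \frac{2 I}{-4 + I}$)
$B{\left(Q \right)} = 2 - 2 Q$ ($B{\left(Q \right)} = - 2 Q + 2 = 2 - 2 Q$)
$93 + B{\left(z{\left(O{\left(-1 \right)},0 \right)} \right)} \left(-136\right) = 93 + \left(2 - 2 \frac{2 \cdot 2 \left(-1\right)}{-4 + 2 \left(-1\right)}\right) \left(-136\right) = 93 + \left(2 - 2 \cdot 2 \left(-2\right) \frac{1}{-4 - 2}\right) \left(-136\right) = 93 + \left(2 - 2 \cdot 2 \left(-2\right) \frac{1}{-6}\right) \left(-136\right) = 93 + \left(2 - 2 \cdot 2 \left(-2\right) \left(- \frac{1}{6}\right)\right) \left(-136\right) = 93 + \left(2 - \frac{4}{3}\right) \left(-136\right) = 93 + \frac{2}{3} \left(-136\right) = 93 - \frac{272}{3} = \frac{7}{3}$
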